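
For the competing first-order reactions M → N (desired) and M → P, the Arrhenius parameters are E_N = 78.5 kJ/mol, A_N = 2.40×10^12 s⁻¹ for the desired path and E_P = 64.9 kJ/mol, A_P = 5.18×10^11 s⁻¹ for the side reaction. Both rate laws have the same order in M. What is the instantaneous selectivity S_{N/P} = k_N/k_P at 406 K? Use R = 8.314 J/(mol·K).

0.0824

With equal orders, S_{N/P} = k_N/k_P = (A_N/A_P)·exp[(E_P−E_N)/(RT)].
(E_P−E_N)/(RT) = (64.9−78.5)×10³/(8.314×406) = -13600/3375 = -4.029.
k_N/k_P = (2.40×10^12/5.18×10^11)·exp(-4.029) = 4.633 × 0.01779 = 0.0824.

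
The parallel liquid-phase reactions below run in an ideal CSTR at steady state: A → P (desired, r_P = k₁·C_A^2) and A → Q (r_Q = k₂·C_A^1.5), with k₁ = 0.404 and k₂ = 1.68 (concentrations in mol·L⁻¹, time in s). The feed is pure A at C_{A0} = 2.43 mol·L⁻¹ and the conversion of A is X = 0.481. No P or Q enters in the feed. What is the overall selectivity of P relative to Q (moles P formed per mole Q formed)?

Exit C_A = C_{A0}(1−X) = 2.43×0.519 = 1.261 mol·L⁻¹.
In a CSTR the entire volume is at exit conditions, so r_P = 0.404×1.261^2 = 0.6426 and r_Q = 1.68×1.261^1.5 = 2.379.
Overall selectivity = C_P/C_Q = r_Pτ/(r_Qτ) = r_P/r_Q = 0.270.

0.270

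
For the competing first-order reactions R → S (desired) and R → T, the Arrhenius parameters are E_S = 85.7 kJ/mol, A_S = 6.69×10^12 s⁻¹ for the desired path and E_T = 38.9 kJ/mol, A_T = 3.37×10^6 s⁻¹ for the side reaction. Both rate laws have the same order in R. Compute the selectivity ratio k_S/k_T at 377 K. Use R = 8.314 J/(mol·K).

Since both paths have the same order in R, the concentration cancels and S_{S/T} = k_S/k_T = (A_S/A_T)·exp[(E_T−E_S)/(RT)].
(E_T−E_S)/(RT) = (38.9−85.7)×10³/(8.314×377) = -46800/3134 = -14.93.
k_S/k_T = (6.69×10^12/3.37×10^6)·exp(-14.93) = 1.985×10^6 × 3.277×10^-7 = 0.651.
Since E_S > E_T, raising the temperature improves selectivity toward S.

0.651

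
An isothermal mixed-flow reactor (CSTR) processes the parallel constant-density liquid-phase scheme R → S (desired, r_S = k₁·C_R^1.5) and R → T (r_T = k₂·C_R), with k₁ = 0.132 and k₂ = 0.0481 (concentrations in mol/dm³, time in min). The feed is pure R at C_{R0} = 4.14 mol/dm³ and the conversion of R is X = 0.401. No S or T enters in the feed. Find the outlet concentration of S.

Exit C_R = C_{R0}(1−X) = 4.14×0.599 = 2.480 mol/dm³.
Rates in a CSTR are evaluated at the outlet concentration: r_S = 0.132×2.480^1.5 = 0.5155, r_T = 0.0481×2.480 = 0.1193.
Fraction of consumed R going to S: r_S/(r_S+r_T) = 0.8121.
C_S = 0.8121·C_{R0}·X = 0.8121×4.14×0.401 = 1.35 mol/dm³.

1.35 mol/dm³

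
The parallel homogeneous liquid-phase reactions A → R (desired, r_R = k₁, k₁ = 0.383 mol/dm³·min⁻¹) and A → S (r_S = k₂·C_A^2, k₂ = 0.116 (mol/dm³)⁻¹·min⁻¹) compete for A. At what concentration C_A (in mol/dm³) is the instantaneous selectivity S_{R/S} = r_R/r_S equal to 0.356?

3.05 mol/dm³

S_{R/S} = (k₁/k₂)·C_A^-2 ⇒ C_A = (S·k₂/k₁)^(-0.5).
= (0.356×0.116/0.383)^(-0.5) = (0.1078)^(-0.5) = 3.05 mol/dm³.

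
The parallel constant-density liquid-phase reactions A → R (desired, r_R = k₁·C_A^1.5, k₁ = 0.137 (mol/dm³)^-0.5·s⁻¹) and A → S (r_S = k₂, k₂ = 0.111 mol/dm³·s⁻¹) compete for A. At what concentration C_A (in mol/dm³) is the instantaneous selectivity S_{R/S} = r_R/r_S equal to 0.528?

S_{R/S} = (k₁/k₂)·C_A^1.5 ⇒ C_A = (S·k₂/k₁)^(1/1.5).
= (0.528×0.111/0.137)^(0.6667) = (0.4278)^(0.6667) = 0.568 mol/dm³.

0.568 mol/dm³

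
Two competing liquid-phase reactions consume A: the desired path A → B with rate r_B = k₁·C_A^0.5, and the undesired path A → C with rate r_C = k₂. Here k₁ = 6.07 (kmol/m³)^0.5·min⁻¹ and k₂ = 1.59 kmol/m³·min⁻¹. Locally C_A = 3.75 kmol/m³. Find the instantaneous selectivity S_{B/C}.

S_{B/C} = r_B/r_C = (k₁·C_A^0.5)/(k₂) = (k₁/k₂)·C_A^0.5.
= (6.07×3.750^0.5) / (1.59) = 11.75/1.590 = 7.39.

7.39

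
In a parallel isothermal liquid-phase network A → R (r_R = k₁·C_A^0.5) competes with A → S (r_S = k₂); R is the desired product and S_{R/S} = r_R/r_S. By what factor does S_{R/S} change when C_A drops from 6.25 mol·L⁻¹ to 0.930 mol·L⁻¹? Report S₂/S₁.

S_{R/S} = (k₁/k₂)·C_A^0.5, so S₂/S₁ = (C_{A,2}/C_{A,1})^0.5.
= (0.930/6.25)^0.5 = (0.1488)^0.5 = 0.386.

0.386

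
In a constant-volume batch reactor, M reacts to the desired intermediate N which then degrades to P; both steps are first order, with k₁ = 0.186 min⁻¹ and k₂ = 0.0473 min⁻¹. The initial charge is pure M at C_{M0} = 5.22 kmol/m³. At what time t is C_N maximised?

The intermediate peaks when r₁ = r₂, i.e. k₁e^(−k₁t) = k₂e^(−k₂t), giving t_opt = ln(k₂/k₁)/(k₂−k₁).
= ln(0.0473/0.186)/(0.0473−0.186) = ln(0.2543)/-0.1387 = -1.369/-0.1387 = 9.87 min.

9.87 min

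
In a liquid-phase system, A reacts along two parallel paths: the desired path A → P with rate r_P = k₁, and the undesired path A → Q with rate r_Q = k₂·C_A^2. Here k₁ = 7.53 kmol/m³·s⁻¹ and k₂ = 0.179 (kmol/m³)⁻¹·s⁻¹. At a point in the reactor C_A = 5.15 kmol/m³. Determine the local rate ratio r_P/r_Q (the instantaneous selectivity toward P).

1.59

S_{P/Q} = r_P/r_Q = (k₁)/(k₂·C_A^2) = (k₁/k₂)·C_A^-2.
= (7.53) / (0.179×5.150^2) = 7.530/4.748 = 1.59.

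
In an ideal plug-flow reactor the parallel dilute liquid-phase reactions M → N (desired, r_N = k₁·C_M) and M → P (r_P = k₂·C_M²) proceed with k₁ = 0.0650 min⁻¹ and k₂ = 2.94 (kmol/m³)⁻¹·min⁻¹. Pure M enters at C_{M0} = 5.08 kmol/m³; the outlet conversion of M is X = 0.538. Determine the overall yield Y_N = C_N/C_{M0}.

C_M = C_{M0}(1−X) = 2.347 kmol/m³.
Along a PFR/batch, dC_N/dC_M = −r_N/(r_N+r_P) = −k₁/(k₁+k₂·C_M).
Integrating from C_{M0} to C_M: C_N = (0.0650/2.94)·ln[(0.0650+2.94·5.08)/(0.0650+2.94·2.35)] = 0.02211·ln(15.00/6.965) = 0.01696 kmol/m³.
Y_N = C_N/C_{M0} = 0.01696/5.08 = 0.00334.

0.00334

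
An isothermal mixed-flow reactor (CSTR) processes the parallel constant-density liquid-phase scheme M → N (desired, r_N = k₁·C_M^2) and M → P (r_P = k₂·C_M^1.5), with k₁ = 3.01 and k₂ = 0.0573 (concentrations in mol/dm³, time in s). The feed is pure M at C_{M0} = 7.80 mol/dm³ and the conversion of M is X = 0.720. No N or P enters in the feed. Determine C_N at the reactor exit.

Exit C_M = C_{M0}(1−X) = 7.80×0.280 = 2.184 mol/dm³.
Rates in a CSTR are evaluated at the outlet concentration: r_N = 3.01×2.184^2 = 14.36, r_P = 0.0573×2.184^1.5 = 0.1849.
Fraction of consumed M going to N: r_N/(r_N+r_P) = 0.9873.
C_N = 0.9873·C_{M0}·X = 0.9873×7.80×0.720 = 5.54 mol/dm³.

5.54 mol/dm³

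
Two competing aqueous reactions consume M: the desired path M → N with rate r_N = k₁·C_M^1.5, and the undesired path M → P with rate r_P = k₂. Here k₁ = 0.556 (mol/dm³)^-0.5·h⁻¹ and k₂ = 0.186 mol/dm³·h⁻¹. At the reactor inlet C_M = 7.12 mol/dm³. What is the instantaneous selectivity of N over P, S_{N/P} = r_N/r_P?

S_{N/P} = r_N/r_P = (k₁·C_M^1.5)/(k₂) = (k₁/k₂)·C_M^1.5.
= (0.556×7.120^1.5) / (0.186) = 10.56/0.1860 = 56.8.

56.8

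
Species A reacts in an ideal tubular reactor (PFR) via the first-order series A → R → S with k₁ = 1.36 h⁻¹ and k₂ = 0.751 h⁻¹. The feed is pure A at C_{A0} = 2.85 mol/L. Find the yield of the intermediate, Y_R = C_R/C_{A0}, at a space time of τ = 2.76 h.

For first-order series with pure A initially, C_R(τ) = k₁C_{A0}/(k₂−k₁)·(e^(−k₁τ) − e^(−k₂τ)).
e^(−k₁τ) = e^(−1.36×2.76) = e^(−3.754) = 0.02343; e^(−k₂τ) = e^(−2.073) = 0.1258.
C_R = 1.36×2.85/(0.751−1.36) × (0.02343−0.1258) = (-6.365)×(-0.1024) = 0.6518 mol/L.
Y_R = C_R/C_{A0} = 0.6518/2.85 = 0.229.

0.229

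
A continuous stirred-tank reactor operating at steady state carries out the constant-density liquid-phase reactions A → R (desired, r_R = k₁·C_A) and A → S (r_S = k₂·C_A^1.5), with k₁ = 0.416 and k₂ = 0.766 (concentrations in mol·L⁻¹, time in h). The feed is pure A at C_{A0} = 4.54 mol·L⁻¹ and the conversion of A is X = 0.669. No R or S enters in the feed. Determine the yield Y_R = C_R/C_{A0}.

Exit C_A = C_{A0}(1−X) = 4.54×0.331 = 1.503 mol·L⁻¹.
In a CSTR the entire volume is at exit conditions, so r_R = 0.416×1.503 = 0.6251 and r_S = 0.766×1.503^1.5 = 1.411.
Fraction of consumed A going to R: r_R/(r_R+r_S) = 0.3070.
C_R = 0.3070·C_{A0}·X = 0.3070×4.54×0.669 = 0.932 mol·L⁻¹; Y_R = C_R/C_{A0} = 0.205.

0.205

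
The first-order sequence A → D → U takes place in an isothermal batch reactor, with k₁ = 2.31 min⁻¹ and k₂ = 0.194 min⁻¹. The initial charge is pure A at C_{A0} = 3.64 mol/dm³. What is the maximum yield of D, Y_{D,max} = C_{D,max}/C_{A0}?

Evaluating C_D at t_opt = ln(k₂/k₁)/(k₂−k₁) gives C_{D,max}/C_{A0} = (k₁/k₂)^[k₂/(k₂−k₁)].
= (2.31/0.194)^(0.194/(0.194−2.31)) = (11.91)^(-0.09168) = 0.7968.

0.797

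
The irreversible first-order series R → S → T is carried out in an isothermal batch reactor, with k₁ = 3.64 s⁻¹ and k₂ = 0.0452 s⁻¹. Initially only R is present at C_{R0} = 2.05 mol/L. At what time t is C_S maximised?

1.22 s

The intermediate peaks when r₁ = r₂, i.e. k₁e^(−k₁t) = k₂e^(−k₂t), giving t_opt = ln(k₂/k₁)/(k₂−k₁).
= ln(0.0452/3.64)/(0.0452−3.64) = ln(0.01242)/-3.595 = -4.389/-3.595 = 1.22 s.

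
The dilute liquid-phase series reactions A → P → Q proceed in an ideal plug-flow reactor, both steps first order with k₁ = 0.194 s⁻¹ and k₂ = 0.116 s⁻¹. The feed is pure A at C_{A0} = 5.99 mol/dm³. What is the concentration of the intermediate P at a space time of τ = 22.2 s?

Solving the coupled first-order balances gives C_P(τ) = [k₁/(k₂−k₁)]·C_{A0}·(e^(−k₁τ) − e^(−k₂τ)).
e^(−k₁τ) = e^(−0.194×22.2) = e^(−4.307) = 0.01348; e^(−k₂τ) = e^(−2.575) = 0.07614.
C_P = 0.194×5.99/(0.116−0.194) × (0.01348−0.07614) = (-14.90)×(-0.06266) = 0.9336 mol/dm³.

0.934 mol/dm³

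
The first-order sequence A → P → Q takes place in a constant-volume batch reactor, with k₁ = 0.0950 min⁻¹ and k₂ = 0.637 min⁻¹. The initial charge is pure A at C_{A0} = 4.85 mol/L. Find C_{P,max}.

Evaluating C_P at t_opt = ln(k₂/k₁)/(k₂−k₁) gives C_{P,max}/C_{A0} = (k₁/k₂)^[k₂/(k₂−k₁)].
= (0.0950/0.637)^(0.637/(0.637−0.0950)) = (0.1491)^(1.175) = 0.1068.
C_{P,max} = 0.1068×4.85 = 0.518 mol/L.

0.518 mol/L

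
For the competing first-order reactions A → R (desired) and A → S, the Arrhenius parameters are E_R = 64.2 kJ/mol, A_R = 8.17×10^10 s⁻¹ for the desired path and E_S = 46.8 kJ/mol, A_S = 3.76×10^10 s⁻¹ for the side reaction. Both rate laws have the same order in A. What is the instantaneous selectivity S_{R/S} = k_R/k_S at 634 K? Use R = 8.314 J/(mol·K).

0.0801

With equal orders, S_{R/S} = k_R/k_S = (A_R/A_S)·exp[(E_S−E_R)/(RT)].
(E_S−E_R)/(RT) = (46.8−64.2)×10³/(8.314×634) = -17400/5271 = -3.301.
k_R/k_S = (8.17×10^10/3.76×10^10)·exp(-3.301) = 2.173 × 0.03685 = 0.0801.
Since E_R > E_S, raising the temperature improves selectivity toward R.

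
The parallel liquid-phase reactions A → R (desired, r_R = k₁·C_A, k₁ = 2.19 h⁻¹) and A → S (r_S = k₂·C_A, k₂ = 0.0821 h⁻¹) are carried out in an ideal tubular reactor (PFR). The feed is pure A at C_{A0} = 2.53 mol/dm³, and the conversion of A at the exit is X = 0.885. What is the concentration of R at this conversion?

2.16 mol/dm³

C_A = C_{A0}(1−X) = 0.2909 mol/dm³.
Both paths are first order in A, so the instantaneous fraction to R is constant: dC_R/d(−C_A) = k₁/(k₁+k₂) = 0.9639.
C_R = 0.9639·(C_{A0}−C_A) = 0.9639×2.239 = 2.16 mol/dm³.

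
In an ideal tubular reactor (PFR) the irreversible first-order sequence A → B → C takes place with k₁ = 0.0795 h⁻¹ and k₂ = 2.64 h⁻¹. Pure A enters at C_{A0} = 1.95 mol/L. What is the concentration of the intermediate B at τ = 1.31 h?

Solving the coupled first-order balances gives C_B(τ) = [k₁/(k₂−k₁)]·C_{A0}·(e^(−k₁τ) − e^(−k₂τ)).
e^(−k₁τ) = e^(−0.0795×1.31) = e^(−0.1041) = 0.9011; e^(−k₂τ) = e^(−3.458) = 0.03148.
C_B = 0.0795×1.95/(2.64−0.0795) × (0.9011−0.03148) = 0.06054×0.8696 = 0.05265 mol/L.

0.0527 mol/L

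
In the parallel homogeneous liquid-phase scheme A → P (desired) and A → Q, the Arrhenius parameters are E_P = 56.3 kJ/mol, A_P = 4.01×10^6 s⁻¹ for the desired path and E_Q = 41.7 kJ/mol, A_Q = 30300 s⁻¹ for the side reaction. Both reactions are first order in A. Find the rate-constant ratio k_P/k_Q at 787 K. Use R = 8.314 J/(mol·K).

Since both paths have the same order in A, the concentration cancels and S_{P/Q} = k_P/k_Q = (A_P/A_Q)·exp[(E_Q−E_P)/(RT)].
(E_Q−E_P)/(RT) = (41.7−56.3)×10³/(8.314×787) = -14600/6543 = -2.231.
k_P/k_Q = (4.01×10^6/30300)·exp(-2.231) = 132.3 × 0.1074 = 14.2.
Since E_P > E_Q, raising the temperature improves selectivity toward P.

14.2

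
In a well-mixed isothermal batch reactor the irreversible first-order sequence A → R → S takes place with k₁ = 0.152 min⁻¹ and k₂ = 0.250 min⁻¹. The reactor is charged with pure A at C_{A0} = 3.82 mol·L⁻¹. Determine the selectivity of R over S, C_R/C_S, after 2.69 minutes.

2.47

The intermediate concentration in a first-order A→B→C sequence is C_R = k₁C_{A0}(e^(−k₁t) − e^(−k₂t))/(k₂−k₁).
e^(−k₁t) = e^(−0.152×2.69) = e^(−0.4089) = 0.6644; e^(−k₂t) = e^(−0.6725) = 0.5104.
C_R = 0.152×3.82/(0.250−0.152) × (0.6644−0.5104) = 5.925×0.1540 = 0.9122 mol·L⁻¹.
C_A = C_{A0}e^(−k₁t) = 2.538 mol·L⁻¹, so C_S = C_{A0}−C_A−C_R = 0.3698 mol·L⁻¹; C_R/C_S = 2.47.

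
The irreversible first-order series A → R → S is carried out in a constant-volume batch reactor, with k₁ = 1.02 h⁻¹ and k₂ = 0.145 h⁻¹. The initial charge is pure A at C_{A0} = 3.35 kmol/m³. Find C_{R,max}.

2.42 kmol/m³

At the optimum, C_{R,max}/C_{A0} = (k₁/k₂)^[k₂/(k₂−k₁)].
= (1.02/0.145)^(0.145/(0.145−1.02)) = (7.034)^(-0.1657) = 0.7238.
C_{R,max} = 0.7238×3.35 = 2.42 kmol/m³.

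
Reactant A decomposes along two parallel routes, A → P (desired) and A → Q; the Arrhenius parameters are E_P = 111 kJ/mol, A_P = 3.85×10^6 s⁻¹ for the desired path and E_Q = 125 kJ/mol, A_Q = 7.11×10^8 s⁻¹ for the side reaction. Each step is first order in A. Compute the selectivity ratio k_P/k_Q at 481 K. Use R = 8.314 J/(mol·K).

0.179

Since both paths have the same order in A, the concentration cancels and S_{P/Q} = k_P/k_Q = (A_P/A_Q)·exp[(E_Q−E_P)/(RT)].
(E_Q−E_P)/(RT) = (125−111)×10³/(8.314×481) = 14000/3999 = 3.501.
k_P/k_Q = (3.85×10^6/7.11×10^8)·exp(3.501) = 0.005415 × 33.14 = 0.179.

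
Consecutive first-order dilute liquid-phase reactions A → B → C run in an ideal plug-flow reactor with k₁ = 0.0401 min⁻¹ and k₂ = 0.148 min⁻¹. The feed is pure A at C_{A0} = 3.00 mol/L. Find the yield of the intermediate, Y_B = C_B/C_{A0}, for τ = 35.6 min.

The intermediate concentration in a first-order A→B→C sequence is C_B = k₁C_{A0}(e^(−k₁τ) − e^(−k₂τ))/(k₂−k₁).
e^(−k₁τ) = e^(−0.0401×35.6) = e^(−1.428) = 0.2399; e^(−k₂τ) = e^(−5.269) = 0.005150.
C_B = 0.0401×3.00/(0.148−0.0401) × (0.2399−0.005150) = 1.115×0.2347 = 0.2617 mol/L.
Y_B = C_B/C_{A0} = 0.2617/3.00 = 0.0872.

0.0872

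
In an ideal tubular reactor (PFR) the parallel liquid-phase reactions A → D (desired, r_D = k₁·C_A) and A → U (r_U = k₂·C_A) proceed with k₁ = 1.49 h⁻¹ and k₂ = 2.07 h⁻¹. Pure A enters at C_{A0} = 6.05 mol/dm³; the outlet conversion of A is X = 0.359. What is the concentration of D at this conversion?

0.909 mol/dm³

C_A = C_{A0}(1−X) = 3.878 mol/dm³.
Both paths are first order in A, so the instantaneous fraction to D is constant: dC_D/d(−C_A) = k₁/(k₁+k₂) = 0.4185.
C_D = 0.4185·(C_{A0}−C_A) = 0.4185×2.172 = 0.909 mol/dm³.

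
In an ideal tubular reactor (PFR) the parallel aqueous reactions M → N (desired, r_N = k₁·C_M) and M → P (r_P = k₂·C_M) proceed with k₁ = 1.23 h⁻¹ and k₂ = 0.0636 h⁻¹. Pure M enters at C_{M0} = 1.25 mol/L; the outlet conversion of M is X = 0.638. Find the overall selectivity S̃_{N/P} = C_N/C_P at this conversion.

19.3

C_M = C_{M0}(1−X) = 0.4525 mol/L.
Both paths are first order in M, so the instantaneous fraction to N is constant: dC_N/d(−C_M) = k₁/(k₁+k₂) = 0.9508.
C_N = 0.9508·(C_{M0}−C_M) = 0.9508×0.7975 = 0.758 mol/L.
C_P = (C_{M0}−C_M)−C_N = 0.03921 mol/L; S̃_{N/P} = 0.7583/0.03921 = 19.3.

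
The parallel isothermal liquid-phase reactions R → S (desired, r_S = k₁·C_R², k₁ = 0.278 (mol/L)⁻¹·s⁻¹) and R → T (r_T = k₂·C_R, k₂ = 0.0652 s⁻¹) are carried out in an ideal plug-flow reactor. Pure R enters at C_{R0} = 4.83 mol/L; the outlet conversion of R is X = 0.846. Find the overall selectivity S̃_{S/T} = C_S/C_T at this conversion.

9.60

C_R = C_{R0}(1−X) = 0.7438 mol/L.
Along a PFR/batch, dC_T/dC_R = −r_T/(r_S+r_T) = −k₂/(k₂+k₁·C_R).
Integrating from C_{R0} to C_R: C_T = (0.0652/0.278)·ln[(0.0652+0.278·4.83)/(0.0652+0.278·0.744)] = 0.2345·ln(1.408/0.2720) = 0.3856 mol/L.
Then C_S = (C_{R0}−C_R) − C_T = 4.086 − 0.3856 = 3.701 mol/L.
S̃_{S/T} = C_S/C_T = 3.701/0.3856 = 9.60.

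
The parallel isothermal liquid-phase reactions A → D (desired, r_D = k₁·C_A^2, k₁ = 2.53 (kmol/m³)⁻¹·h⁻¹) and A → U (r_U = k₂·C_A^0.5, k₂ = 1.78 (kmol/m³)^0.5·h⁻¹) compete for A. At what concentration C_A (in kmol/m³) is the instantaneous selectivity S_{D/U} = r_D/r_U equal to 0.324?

S_{D/U} = (k₁/k₂)·C_A^1.5 ⇒ C_A = (S·k₂/k₁)^(1/1.5).
= (0.324×1.78/2.53)^(0.6667) = (0.2280)^(0.6667) = 0.373 kmol/m³.

0.373 kmol/m³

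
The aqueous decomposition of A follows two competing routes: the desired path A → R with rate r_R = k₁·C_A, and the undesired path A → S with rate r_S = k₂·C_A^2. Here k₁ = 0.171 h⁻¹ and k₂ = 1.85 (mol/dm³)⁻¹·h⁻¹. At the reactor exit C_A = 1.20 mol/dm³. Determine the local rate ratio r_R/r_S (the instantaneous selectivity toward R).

0.0770

S_{R/S} = r_R/r_S = (k₁·C_A)/(k₂·C_A^2) = (k₁/k₂)·C_A⁻¹.
= (0.171×1.200) / (1.85×1.200^2) = 0.2052/2.664 = 0.0770.
The undesired path is higher order in A, so low C_A (CSTR or dilute feed) favours R.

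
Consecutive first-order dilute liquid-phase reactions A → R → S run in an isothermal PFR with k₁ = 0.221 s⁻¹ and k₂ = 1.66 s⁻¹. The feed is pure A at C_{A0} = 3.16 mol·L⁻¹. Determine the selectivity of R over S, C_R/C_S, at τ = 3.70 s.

Solving the coupled first-order balances gives C_R(τ) = [k₁/(k₂−k₁)]·C_{A0}·(e^(−k₁τ) − e^(−k₂τ)).
e^(−k₁τ) = e^(−0.221×3.70) = e^(−0.8177) = 0.4414; e^(−k₂τ) = e^(−6.142) = 0.002151.
C_R = 0.221×3.16/(1.66−0.221) × (0.4414−0.002151) = 0.4853×0.4393 = 0.2132 mol·L⁻¹.
C_A = C_{A0}e^(−k₁τ) = 1.395 mol·L⁻¹, so C_S = C_{A0}−C_A−C_R = 1.552 mol·L⁻¹; C_R/C_S = 0.137.

0.137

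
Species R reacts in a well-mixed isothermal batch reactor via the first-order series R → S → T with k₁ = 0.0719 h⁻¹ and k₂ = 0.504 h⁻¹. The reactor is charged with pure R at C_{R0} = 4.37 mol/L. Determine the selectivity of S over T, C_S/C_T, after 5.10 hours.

0.502

Solving the coupled first-order balances gives C_S(t) = [k₁/(k₂−k₁)]·C_{R0}·(e^(−k₁t) − e^(−k₂t)).
e^(−k₁t) = e^(−0.0719×5.10) = e^(−0.3667) = 0.6930; e^(−k₂t) = e^(−2.570) = 0.07650.
C_S = 0.0719×4.37/(0.504−0.0719) × (0.6930−0.07650) = 0.7272×0.6165 = 0.4483 mol/L.
C_R = C_{R0}e^(−k₁t) = 3.029 mol/L, so C_T = C_{R0}−C_R−C_S = 0.8932 mol/L; C_S/C_T = 0.502.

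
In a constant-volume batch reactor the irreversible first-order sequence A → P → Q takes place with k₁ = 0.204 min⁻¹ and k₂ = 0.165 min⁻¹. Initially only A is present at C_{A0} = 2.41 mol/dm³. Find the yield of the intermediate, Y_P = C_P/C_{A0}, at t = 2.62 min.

Solving the coupled first-order balances gives C_P(t) = [k₁/(k₂−k₁)]·C_{A0}·(e^(−k₁t) − e^(−k₂t)).
e^(−k₁t) = e^(−0.204×2.62) = e^(−0.5345) = 0.5860; e^(−k₂t) = e^(−0.4323) = 0.6490.
C_P = 0.204×2.41/(0.165−0.204) × (0.5860−0.6490) = (-12.61)×(-0.06304) = 0.7947 mol/dm³.
Y_P = C_P/C_{A0} = 0.7947/2.41 = 0.330.

0.330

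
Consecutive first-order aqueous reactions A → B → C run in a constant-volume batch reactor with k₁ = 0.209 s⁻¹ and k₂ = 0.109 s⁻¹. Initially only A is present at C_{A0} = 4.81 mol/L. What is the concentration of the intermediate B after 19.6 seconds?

For first-order series with pure A initially, C_B(t) = k₁C_{A0}/(k₂−k₁)·(e^(−k₁t) − e^(−k₂t)).
e^(−k₁t) = e^(−0.209×19.6) = e^(−4.096) = 0.01663; e^(−k₂t) = e^(−2.136) = 0.1181.
C_B = 0.209×4.81/(0.109−0.209) × (0.01663−0.1181) = (-10.05)×(-0.1014) = 1.020 mol/L.

1.02 mol/L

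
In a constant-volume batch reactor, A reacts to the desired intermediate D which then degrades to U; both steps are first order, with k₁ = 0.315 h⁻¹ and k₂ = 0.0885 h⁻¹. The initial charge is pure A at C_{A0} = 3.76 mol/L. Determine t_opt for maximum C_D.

For first-order series the maximum of C_D occurs at t_opt = ln(k₂/k₁)/(k₂−k₁).
= ln(0.0885/0.315)/(0.0885−0.315) = ln(0.2810)/-0.2265 = -1.270/-0.2265 = 5.61 h.

5.61 h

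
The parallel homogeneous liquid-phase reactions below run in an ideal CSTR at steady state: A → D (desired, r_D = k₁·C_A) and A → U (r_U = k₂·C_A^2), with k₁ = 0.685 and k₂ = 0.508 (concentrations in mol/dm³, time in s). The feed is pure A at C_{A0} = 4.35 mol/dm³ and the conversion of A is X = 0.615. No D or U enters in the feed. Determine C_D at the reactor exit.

1.19 mol/dm³

Exit C_A = C_{A0}(1−X) = 4.35×0.385 = 1.675 mol/dm³.
Rates in a CSTR are evaluated at the outlet concentration: r_D = 0.685×1.675 = 1.147, r_U = 0.508×1.675^2 = 1.425.
Fraction of consumed A going to D: r_D/(r_D+r_U) = 0.4460.
C_D = 0.4460·C_{A0}·X = 0.4460×4.35×0.615 = 1.19 mol/dm³.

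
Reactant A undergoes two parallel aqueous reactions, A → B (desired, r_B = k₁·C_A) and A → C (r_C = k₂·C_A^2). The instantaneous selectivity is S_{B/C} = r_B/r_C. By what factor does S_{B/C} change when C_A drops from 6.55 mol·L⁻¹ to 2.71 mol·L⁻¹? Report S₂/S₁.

S_{B/C} = (k₁/k₂)·C_A⁻¹, so S₂/S₁ = (C_{A,2}/C_{A,1})⁻¹.
= 6.55/2.71 = 2.42.

2.42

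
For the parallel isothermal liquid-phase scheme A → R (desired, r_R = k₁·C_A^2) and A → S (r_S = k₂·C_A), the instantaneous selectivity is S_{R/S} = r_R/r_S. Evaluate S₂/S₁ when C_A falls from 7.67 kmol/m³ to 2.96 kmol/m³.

0.386

S_{R/S} = (k₁/k₂)·C_A, so S₂/S₁ = (C_{A,2}/C_{A,1}).
= 2.96/7.67 = 0.386.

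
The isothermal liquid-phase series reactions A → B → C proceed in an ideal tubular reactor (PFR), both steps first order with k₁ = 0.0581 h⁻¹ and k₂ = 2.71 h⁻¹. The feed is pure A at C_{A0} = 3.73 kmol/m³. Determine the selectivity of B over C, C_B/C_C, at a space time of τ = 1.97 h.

Solving the coupled first-order balances gives C_B(τ) = [k₁/(k₂−k₁)]·C_{A0}·(e^(−k₁τ) − e^(−k₂τ)).
e^(−k₁τ) = e^(−0.0581×1.97) = e^(−0.1145) = 0.8919; e^(−k₂τ) = e^(−5.339) = 0.004802.
C_B = 0.0581×3.73/(2.71−0.0581) × (0.8919−0.004802) = 0.08172×0.8870 = 0.07249 kmol/m³.
C_A = C_{A0}e^(−k₁τ) = 3.327 kmol/m³, so C_C = C_{A0}−C_A−C_B = 0.3309 kmol/m³; C_B/C_C = 0.219.

0.219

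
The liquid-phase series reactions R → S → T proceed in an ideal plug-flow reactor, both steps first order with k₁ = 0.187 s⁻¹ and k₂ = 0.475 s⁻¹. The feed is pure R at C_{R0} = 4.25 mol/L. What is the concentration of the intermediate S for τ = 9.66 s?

The intermediate concentration in a first-order A→B→C sequence is C_S = k₁C_{R0}(e^(−k₁τ) − e^(−k₂τ))/(k₂−k₁).
e^(−k₁τ) = e^(−0.187×9.66) = e^(−1.806) = 0.1642; e^(−k₂τ) = e^(−4.588) = 0.01017.
C_S = 0.187×4.25/(0.475−0.187) × (0.1642−0.01017) = 2.760×0.1541 = 0.4252 mol/L.

0.425 mol/L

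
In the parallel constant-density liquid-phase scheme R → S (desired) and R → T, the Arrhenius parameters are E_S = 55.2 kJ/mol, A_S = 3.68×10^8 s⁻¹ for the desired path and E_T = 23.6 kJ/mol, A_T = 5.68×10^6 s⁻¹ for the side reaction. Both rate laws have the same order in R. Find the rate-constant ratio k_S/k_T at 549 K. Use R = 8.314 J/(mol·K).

0.0638

Since both paths have the same order in R, the concentration cancels and S_{S/T} = k_S/k_T = (A_S/A_T)·exp[(E_T−E_S)/(RT)].
(E_T−E_S)/(RT) = (23.6−55.2)×10³/(8.314×549) = -31600/4564 = -6.923.
k_S/k_T = (3.68×10^8/5.68×10^6)·exp(-6.923) = 64.79 × 9.847×10^-4 = 0.0638.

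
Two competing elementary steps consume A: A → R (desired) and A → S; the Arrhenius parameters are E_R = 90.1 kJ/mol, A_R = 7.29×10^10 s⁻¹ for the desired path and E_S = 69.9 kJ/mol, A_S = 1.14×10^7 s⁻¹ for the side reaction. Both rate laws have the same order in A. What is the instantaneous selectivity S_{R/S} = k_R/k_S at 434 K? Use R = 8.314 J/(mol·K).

23.7

With equal orders, S_{R/S} = k_R/k_S = (A_R/A_S)·exp[(E_S−E_R)/(RT)].
(E_S−E_R)/(RT) = (69.9−90.1)×10³/(8.314×434) = -20200/3608 = -5.598.
k_R/k_S = (7.29×10^10/1.14×10^7)·exp(-5.598) = 6395 × 0.003704 = 23.7.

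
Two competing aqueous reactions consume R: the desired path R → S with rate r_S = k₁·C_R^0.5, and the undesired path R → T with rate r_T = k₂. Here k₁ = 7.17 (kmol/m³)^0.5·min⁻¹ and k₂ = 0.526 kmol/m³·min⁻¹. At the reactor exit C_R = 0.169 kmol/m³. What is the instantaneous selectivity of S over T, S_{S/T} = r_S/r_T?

5.60

S_{S/T} = r_S/r_T = (k₁·C_R^0.5)/(k₂) = (k₁/k₂)·C_R^0.5.
= (7.17×0.1690^0.5) / (0.526) = 2.948/0.5260 = 5.60.
Since the desired path is higher order in R, keeping C_R high (PFR or concentrated feed) favours S.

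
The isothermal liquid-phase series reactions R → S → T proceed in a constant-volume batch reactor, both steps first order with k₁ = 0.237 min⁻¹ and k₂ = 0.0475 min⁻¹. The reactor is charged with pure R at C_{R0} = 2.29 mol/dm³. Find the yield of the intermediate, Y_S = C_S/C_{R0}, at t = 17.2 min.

For first-order series with pure R initially, C_S(t) = k₁C_{R0}/(k₂−k₁)·(e^(−k₁t) − e^(−k₂t)).
e^(−k₁t) = e^(−0.237×17.2) = e^(−4.076) = 0.01697; e^(−k₂t) = e^(−0.8170) = 0.4418.
C_S = 0.237×2.29/(0.0475−0.237) × (0.01697−0.4418) = (-2.864)×(-0.4248) = 1.217 mol/dm³.
Y_S = C_S/C_{R0} = 1.217/2.29 = 0.531.

0.531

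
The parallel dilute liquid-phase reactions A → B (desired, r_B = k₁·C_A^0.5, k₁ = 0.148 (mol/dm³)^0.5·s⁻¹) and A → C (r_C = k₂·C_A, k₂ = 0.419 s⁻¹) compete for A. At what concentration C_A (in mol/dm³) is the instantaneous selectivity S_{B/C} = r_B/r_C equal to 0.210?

2.83 mol/dm³

S_{B/C} = (k₁/k₂)·C_A^-0.5 ⇒ C_A = (S·k₂/k₁)^(-2).
= (0.210×0.419/0.148)^(-2) = (0.5945)^(-2) = 2.83 mol/dm³.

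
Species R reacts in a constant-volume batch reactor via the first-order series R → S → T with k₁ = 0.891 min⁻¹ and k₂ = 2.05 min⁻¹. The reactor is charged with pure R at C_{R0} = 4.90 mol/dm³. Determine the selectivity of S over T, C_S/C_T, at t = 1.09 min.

0.506

For first-order series with pure R initially, C_S(t) = k₁C_{R0}/(k₂−k₁)·(e^(−k₁t) − e^(−k₂t)).
e^(−k₁t) = e^(−0.891×1.09) = e^(−0.9712) = 0.3786; e^(−k₂t) = e^(−2.235) = 0.1070.
C_S = 0.891×4.90/(2.05−0.891) × (0.3786−0.1070) = 3.767×0.2716 = 1.023 mol/dm³.
C_R = C_{R0}e^(−k₁t) = 1.855 mol/dm³, so C_T = C_{R0}−C_R−C_S = 2.022 mol/dm³; C_S/C_T = 0.506.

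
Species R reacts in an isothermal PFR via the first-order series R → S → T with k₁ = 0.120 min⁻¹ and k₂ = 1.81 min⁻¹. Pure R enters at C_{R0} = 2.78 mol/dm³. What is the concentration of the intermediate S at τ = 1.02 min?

0.143 mol/dm³

Solving the coupled first-order balances gives C_S(τ) = [k₁/(k₂−k₁)]·C_{R0}·(e^(−k₁τ) − e^(−k₂τ)).
e^(−k₁τ) = e^(−0.120×1.02) = e^(−0.1224) = 0.8848; e^(−k₂τ) = e^(−1.846) = 0.1578.
C_S = 0.120×2.78/(1.81−0.120) × (0.8848−0.1578) = 0.1974×0.7270 = 0.1435 mol/dm³.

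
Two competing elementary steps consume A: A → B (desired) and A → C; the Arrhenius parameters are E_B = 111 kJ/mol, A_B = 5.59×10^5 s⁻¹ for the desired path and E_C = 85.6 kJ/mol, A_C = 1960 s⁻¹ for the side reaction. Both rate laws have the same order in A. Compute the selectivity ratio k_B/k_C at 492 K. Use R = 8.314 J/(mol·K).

0.573

Since both paths have the same order in A, the concentration cancels and S_{B/C} = k_B/k_C = (A_B/A_C)·exp[(E_C−E_B)/(RT)].
(E_C−E_B)/(RT) = (85.6−111)×10³/(8.314×492) = -25400/4090 = -6.210.
k_B/k_C = (5.59×10^5/1960)·exp(-6.210) = 285.2 × 0.002010 = 0.573.
Since E_B > E_C, raising the temperature improves selectivity toward B.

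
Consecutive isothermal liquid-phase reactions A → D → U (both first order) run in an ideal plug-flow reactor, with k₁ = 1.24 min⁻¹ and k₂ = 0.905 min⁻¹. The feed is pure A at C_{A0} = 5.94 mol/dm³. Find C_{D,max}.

2.54 mol/dm³

Evaluating C_D at τ_opt = ln(k₂/k₁)/(k₂−k₁) gives C_{D,max}/C_{A0} = (k₁/k₂)^[k₂/(k₂−k₁)].
= (1.24/0.905)^(0.905/(0.905−1.24)) = (1.370)^(-2.701) = 0.4271.
C_{D,max} = 0.4271×5.94 = 2.54 mol/dm³.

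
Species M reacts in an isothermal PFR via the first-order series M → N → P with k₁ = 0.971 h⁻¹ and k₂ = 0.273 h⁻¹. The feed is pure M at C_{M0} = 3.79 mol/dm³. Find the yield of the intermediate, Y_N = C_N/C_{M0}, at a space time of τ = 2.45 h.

Solving the coupled first-order balances gives C_N(τ) = [k₁/(k₂−k₁)]·C_{M0}·(e^(−k₁τ) − e^(−k₂τ)).
e^(−k₁τ) = e^(−0.971×2.45) = e^(−2.379) = 0.09265; e^(−k₂τ) = e^(−0.6689) = 0.5123.
C_N = 0.971×3.79/(0.273−0.971) × (0.09265−0.5123) = (-5.272)×(-0.4196) = 2.213 mol/dm³.
Y_N = C_N/C_{M0} = 2.213/3.79 = 0.584.

0.584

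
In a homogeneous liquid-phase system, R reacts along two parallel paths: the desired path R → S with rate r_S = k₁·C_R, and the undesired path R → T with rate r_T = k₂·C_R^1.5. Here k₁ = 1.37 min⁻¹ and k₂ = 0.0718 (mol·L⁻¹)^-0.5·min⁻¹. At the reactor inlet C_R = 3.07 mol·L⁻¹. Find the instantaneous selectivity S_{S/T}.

10.9

S_{S/T} = r_S/r_T = (k₁·C_R)/(k₂·C_R^1.5) = (k₁/k₂)·C_R^-0.5.
= (1.37×3.070) / (0.0718×3.070^1.5) = 4.206/0.3862 = 10.9.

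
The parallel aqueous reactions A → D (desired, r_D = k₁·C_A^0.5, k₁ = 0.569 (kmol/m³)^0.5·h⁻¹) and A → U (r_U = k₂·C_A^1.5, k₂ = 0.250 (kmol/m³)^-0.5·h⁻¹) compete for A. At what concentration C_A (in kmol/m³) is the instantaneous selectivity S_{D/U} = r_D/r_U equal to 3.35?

S_{D/U} = (k₁/k₂)·C_A⁻¹ ⇒ C_A = (S·k₂/k₁)^(-1).
= (3.35×0.250/0.569)^(-1) = (1.472)^(-1) = 0.679 kmol/m³.

0.679 kmol/m³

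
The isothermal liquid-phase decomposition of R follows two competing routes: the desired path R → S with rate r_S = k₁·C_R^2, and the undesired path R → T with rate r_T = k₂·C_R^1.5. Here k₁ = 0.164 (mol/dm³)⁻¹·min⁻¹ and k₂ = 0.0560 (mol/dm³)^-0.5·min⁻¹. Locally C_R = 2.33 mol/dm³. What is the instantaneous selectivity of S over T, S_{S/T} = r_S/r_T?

S_{S/T} = r_S/r_T = (k₁·C_R^2)/(k₂·C_R^1.5) = (k₁/k₂)·C_R^0.5.
= (0.164×2.330^2) / (0.0560×2.330^1.5) = 0.8903/0.1992 = 4.47.

4.47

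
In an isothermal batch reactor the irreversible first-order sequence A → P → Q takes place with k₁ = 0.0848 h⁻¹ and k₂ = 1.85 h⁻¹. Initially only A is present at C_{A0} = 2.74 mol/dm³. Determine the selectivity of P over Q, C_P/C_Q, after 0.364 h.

2.66

For first-order series with pure A initially, C_P(t) = k₁C_{A0}/(k₂−k₁)·(e^(−k₁t) − e^(−k₂t)).
e^(−k₁t) = e^(−0.0848×0.364) = e^(−0.03087) = 0.9696; e^(−k₂t) = e^(−0.6734) = 0.5100.
C_P = 0.0848×2.74/(1.85−0.0848) × (0.9696−0.5100) = 0.1316×0.4596 = 0.06050 mol/dm³.
C_A = C_{A0}e^(−k₁t) = 2.657 mol/dm³, so C_Q = C_{A0}−C_A−C_P = 0.02278 mol/dm³; C_P/C_Q = 2.66.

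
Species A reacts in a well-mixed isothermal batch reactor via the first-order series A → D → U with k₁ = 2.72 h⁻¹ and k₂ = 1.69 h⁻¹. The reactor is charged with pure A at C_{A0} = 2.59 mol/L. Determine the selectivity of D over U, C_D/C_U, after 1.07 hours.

The intermediate concentration in a first-order A→B→C sequence is C_D = k₁C_{A0}(e^(−k₁t) − e^(−k₂t))/(k₂−k₁).
e^(−k₁t) = e^(−2.72×1.07) = e^(−2.910) = 0.05445; e^(−k₂t) = e^(−1.808) = 0.1639.
C_D = 2.72×2.59/(1.69−2.72) × (0.05445−0.1639) = (-6.840)×(-0.1095) = 0.7488 mol/L.
C_A = C_{A0}e^(−k₁t) = 0.1410 mol/L, so C_U = C_{A0}−C_A−C_D = 1.700 mol/L; C_D/C_U = 0.440.

0.440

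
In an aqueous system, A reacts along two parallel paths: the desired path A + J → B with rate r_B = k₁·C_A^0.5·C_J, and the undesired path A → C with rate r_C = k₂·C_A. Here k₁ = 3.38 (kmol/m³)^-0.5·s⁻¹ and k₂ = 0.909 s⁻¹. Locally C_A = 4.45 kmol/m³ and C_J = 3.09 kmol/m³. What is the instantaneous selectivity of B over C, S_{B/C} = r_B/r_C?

5.45

S_{B/C} = r_B/r_C = (k₁·C_A^0.5·C_J)/(k₂·C_A) = (k₁/k₂)·C_A^-0.5·C_J.
= (3.38×4.450^0.5×3.090) / (0.909×4.450) = 22.03/4.045 = 5.45.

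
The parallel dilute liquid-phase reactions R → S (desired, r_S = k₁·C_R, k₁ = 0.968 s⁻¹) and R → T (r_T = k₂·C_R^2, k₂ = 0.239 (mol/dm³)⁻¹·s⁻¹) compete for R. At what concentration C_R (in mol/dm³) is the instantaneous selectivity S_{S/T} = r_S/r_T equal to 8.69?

S_{S/T} = (k₁/k₂)·C_R⁻¹ ⇒ C_R = (S·k₂/k₁)^(-1).
= (8.69×0.239/0.968)^(-1) = (2.146)^(-1) = 0.466 mol/dm³.

0.466 mol/dm³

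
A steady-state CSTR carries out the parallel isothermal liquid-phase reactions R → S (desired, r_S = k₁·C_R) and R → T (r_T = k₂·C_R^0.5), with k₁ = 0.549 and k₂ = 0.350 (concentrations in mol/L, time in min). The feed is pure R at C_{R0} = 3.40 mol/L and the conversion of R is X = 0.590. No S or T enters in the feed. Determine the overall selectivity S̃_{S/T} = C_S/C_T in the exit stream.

Exit C_R = C_{R0}(1−X) = 3.40×0.410 = 1.394 mol/L.
In a CSTR the entire volume is at exit conditions, so r_S = 0.549×1.394 = 0.7653 and r_T = 0.350×1.394^0.5 = 0.4132.
Overall selectivity = C_S/C_T = r_Sτ/(r_Tτ) = r_S/r_T = 1.85.

1.85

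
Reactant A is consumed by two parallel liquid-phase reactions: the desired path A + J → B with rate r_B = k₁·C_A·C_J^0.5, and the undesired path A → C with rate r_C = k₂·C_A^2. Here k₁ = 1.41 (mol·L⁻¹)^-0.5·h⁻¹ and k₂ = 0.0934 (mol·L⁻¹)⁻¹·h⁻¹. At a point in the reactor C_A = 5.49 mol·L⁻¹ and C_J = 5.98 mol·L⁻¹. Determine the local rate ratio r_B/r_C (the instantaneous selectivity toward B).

S_{B/C} = r_B/r_C = (k₁·C_A·C_J^0.5)/(k₂·C_A^2) = (k₁/k₂)·C_A⁻¹·C_J^0.5.
= (1.41×5.490×5.980^0.5) / (0.0934×5.490^2) = 18.93/2.815 = 6.72.
The undesired path is higher order in A, so low C_A (CSTR or dilute feed) favours B.

6.72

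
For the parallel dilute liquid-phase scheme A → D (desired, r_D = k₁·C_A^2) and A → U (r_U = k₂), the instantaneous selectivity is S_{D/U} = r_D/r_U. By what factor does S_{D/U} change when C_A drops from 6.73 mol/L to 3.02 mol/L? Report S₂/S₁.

0.201

S_{D/U} = (k₁/k₂)·C_A^2, so S₂/S₁ = (C_{A,2}/C_{A,1})^2.
= (3.02/6.73)^2 = (0.4487)^2 = 0.201.
Selectivity toward D falls as C_A falls — high-concentration operation is favoured.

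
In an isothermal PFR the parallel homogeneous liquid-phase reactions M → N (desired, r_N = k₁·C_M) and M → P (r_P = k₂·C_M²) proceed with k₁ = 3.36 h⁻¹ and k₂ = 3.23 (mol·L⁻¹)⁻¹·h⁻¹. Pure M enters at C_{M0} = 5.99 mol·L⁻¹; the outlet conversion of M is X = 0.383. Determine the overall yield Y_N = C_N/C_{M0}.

C_M = C_{M0}(1−X) = 3.696 mol·L⁻¹.
Along a PFR/batch, dC_N/dC_M = −r_N/(r_N+r_P) = −k₁/(k₁+k₂·C_M).
Integrating from C_{M0} to C_M: C_N = (3.36/3.23)·ln[(3.36+3.23·5.99)/(3.36+3.23·3.70)] = 1.040·ln(22.71/15.30) = 0.4109 mol·L⁻¹.
Y_N = C_N/C_{M0} = 0.4109/5.99 = 0.0686.

0.0686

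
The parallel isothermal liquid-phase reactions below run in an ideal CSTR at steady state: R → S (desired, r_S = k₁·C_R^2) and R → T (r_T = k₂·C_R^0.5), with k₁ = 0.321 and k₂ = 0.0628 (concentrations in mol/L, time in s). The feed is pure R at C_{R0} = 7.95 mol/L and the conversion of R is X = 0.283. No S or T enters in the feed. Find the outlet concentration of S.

Exit C_R = C_{R0}(1−X) = 7.95×0.717 = 5.700 mol/L.
Rates in a CSTR are evaluated at the outlet concentration: r_S = 0.321×5.700^2 = 10.43, r_T = 0.0628×5.700^0.5 = 0.1499.
Fraction of consumed R going to S: r_S/(r_S+r_T) = 0.9858.
C_S = 0.9858·C_{R0}·X = 0.9858×7.95×0.283 = 2.22 mol/L.

2.22 mol/L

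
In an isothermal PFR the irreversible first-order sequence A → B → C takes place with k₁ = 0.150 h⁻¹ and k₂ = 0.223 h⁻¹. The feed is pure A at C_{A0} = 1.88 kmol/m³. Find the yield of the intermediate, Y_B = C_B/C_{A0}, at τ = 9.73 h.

For first-order series with pure A initially, C_B(τ) = k₁C_{A0}/(k₂−k₁)·(e^(−k₁τ) − e^(−k₂τ)).
e^(−k₁τ) = e^(−0.150×9.73) = e^(−1.460) = 0.2324; e^(−k₂τ) = e^(−2.170) = 0.1142.
C_B = 0.150×1.88/(0.223−0.150) × (0.2324−0.1142) = 3.863×0.1182 = 0.4564 kmol/m³.
Y_B = C_B/C_{A0} = 0.4564/1.88 = 0.243.

0.243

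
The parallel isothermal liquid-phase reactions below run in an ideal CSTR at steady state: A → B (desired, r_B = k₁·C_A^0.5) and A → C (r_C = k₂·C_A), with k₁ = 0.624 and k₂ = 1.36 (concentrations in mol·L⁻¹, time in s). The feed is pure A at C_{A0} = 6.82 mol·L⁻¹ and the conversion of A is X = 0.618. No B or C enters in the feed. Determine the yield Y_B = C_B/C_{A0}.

0.137

Exit C_A = C_{A0}(1−X) = 6.82×0.382 = 2.605 mol·L⁻¹.
Rates in a CSTR are evaluated at the outlet concentration: r_B = 0.624×2.605^0.5 = 1.007, r_C = 1.36×2.605 = 3.543.
Fraction of consumed A going to B: r_B/(r_B+r_C) = 0.2213.
C_B = 0.2213·C_{A0}·X = 0.2213×6.82×0.618 = 0.933 mol·L⁻¹; Y_B = C_B/C_{A0} = 0.137.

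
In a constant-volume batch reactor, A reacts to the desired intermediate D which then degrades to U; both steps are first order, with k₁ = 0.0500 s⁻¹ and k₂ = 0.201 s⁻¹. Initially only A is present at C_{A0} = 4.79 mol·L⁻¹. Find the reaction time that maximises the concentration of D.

9.21 s

Setting dC_D/dt = 0 gives t_opt = ln(k₂/k₁)/(k₂−k₁).
= ln(0.201/0.0500)/(0.201−0.0500) = ln(4.020)/0.1510 = 1.391/0.1510 = 9.21 s.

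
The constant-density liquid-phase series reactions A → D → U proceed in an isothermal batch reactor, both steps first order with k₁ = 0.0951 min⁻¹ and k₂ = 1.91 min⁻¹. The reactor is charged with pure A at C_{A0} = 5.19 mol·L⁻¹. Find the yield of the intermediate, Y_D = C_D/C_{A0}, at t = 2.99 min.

0.0393

For first-order series with pure A initially, C_D(t) = k₁C_{A0}/(k₂−k₁)·(e^(−k₁t) − e^(−k₂t)).
e^(−k₁t) = e^(−0.0951×2.99) = e^(−0.2843) = 0.7525; e^(−k₂t) = e^(−5.711) = 0.003310.
C_D = 0.0951×5.19/(1.91−0.0951) × (0.7525−0.003310) = 0.2720×0.7492 = 0.2037 mol·L⁻¹.
Y_D = C_D/C_{A0} = 0.2037/5.19 = 0.0393.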